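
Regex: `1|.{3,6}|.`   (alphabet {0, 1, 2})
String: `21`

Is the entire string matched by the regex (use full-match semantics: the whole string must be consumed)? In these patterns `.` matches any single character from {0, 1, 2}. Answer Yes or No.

No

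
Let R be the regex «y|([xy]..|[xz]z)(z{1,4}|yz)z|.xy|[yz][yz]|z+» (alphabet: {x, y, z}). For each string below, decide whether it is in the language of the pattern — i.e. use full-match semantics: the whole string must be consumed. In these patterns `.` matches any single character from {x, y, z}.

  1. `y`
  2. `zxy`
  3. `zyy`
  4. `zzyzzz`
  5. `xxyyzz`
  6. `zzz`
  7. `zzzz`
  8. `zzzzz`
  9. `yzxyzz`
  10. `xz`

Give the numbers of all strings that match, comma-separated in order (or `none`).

1 → match
2 → match
3 → no match
4 → no match
5 → match
6 → match
7 → match
8 → match
9 → match
10 → no match

1, 2, 5, 6, 7, 8, 9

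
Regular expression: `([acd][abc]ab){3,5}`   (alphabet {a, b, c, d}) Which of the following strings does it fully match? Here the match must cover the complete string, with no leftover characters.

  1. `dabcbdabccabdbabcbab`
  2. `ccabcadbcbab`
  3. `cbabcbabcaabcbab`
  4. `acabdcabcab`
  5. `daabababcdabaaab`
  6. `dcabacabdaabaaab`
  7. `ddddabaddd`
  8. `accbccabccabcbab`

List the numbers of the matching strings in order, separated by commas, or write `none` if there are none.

1 → no match
2 → no match
3 → match
4 → no match
5 → no match
6 → match
7 → no match — must end with `ab`
8 → no match

3, 6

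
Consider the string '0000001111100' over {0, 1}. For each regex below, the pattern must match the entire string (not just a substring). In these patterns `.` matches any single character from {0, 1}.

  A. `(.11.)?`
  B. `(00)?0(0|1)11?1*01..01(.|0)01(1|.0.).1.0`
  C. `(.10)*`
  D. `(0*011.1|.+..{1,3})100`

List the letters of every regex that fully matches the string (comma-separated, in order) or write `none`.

A → no match
B → no match
C → no match
D → match

D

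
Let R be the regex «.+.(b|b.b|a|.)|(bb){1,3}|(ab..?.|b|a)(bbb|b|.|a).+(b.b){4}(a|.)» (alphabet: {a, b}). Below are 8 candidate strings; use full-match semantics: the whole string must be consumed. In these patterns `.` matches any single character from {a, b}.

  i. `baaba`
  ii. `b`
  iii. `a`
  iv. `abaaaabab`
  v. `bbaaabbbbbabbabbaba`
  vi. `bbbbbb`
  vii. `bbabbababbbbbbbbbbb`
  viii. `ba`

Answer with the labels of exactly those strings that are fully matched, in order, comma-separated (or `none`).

i → match
ii → no match
iii → no match
iv → match
v → match
vi → match
vii → match
viii → no match

i, iv, v, vi, vii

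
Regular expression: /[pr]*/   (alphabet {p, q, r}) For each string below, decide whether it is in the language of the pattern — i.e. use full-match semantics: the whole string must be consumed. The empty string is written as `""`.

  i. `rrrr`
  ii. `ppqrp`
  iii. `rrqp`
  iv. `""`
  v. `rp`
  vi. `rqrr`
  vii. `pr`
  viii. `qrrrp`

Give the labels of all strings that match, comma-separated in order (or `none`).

i. `rrrr` → match
ii. `ppqrp` → no match
iii. `rrqp` → no match
iv. `""` → match
v. `rp` → match
vi. `rqrr` → no match
vii. `pr` → match
viii. `qrrrp` → no match

i, iv, v, vii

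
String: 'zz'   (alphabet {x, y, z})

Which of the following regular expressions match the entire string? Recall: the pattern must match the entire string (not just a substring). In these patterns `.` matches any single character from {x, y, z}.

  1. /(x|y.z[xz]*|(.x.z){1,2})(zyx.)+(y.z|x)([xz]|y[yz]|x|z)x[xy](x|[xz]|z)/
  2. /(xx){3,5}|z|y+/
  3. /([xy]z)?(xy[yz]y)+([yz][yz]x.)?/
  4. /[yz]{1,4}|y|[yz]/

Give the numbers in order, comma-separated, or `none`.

1 → no match
2 → no match
3 → no match
4 → match

4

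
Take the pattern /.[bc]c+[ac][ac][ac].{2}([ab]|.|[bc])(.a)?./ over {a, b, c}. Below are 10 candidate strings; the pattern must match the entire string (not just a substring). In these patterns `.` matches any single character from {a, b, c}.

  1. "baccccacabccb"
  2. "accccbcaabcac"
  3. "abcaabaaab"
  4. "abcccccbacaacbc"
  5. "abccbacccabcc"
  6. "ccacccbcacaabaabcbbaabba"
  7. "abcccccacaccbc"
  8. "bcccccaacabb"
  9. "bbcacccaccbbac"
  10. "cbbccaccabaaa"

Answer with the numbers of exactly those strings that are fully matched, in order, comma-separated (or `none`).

7, 8

1 → no match
2 → no match
3 → no match
4 → no match
5 → no match
6 → no match
7 → match
8 → match
9 → no match
10 → no match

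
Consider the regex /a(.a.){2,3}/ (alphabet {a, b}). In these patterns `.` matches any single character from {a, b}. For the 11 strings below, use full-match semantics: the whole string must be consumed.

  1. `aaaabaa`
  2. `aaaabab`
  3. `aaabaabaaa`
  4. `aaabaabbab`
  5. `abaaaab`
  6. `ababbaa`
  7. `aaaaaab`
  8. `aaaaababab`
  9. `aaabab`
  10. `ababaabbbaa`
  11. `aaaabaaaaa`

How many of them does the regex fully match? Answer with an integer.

8

1. `aaaabaa` → match
2. `aaaabab` → match
3. `aaabaabaaa` → match
4. `aaabaabbab` → match
5. `abaaaab` → match
6. `ababbaa` → match
7. `aaaaaab` → match
8. `aaaaababab` → no match
9. `aaabab` → no match
10. `ababaabbbaa` → no match
11. `aaaabaaaaa` → match
Total matched: 8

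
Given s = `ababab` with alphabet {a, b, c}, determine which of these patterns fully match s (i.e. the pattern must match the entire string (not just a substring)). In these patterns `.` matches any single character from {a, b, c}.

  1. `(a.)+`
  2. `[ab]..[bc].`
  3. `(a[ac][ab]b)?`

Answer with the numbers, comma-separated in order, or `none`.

1 → match
2 → no match
3 → no match

1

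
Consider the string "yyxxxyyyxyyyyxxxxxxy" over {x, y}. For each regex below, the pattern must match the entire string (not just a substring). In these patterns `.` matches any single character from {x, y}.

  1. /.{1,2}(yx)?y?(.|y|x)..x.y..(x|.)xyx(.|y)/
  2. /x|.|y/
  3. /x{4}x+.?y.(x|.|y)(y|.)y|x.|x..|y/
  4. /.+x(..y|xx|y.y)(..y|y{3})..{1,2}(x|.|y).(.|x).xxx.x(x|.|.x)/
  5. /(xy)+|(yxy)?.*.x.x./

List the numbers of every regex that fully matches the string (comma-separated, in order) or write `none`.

4, 5

1 → no match
2 → no match
3 → no match
4 → match
5 → match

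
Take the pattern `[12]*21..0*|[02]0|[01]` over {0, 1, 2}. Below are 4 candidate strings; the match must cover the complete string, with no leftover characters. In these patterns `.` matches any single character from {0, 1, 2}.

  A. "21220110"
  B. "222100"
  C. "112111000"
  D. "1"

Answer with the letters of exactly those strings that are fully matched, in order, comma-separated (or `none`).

A → no match
B → match
C → match
D → match

B, C, D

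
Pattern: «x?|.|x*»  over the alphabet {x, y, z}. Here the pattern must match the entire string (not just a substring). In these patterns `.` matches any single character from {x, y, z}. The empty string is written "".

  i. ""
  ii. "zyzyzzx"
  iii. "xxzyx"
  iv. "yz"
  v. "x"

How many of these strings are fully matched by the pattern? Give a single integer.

i → match
ii → no match
iii → no match
iv → no match
v → match
Total matched: 2

2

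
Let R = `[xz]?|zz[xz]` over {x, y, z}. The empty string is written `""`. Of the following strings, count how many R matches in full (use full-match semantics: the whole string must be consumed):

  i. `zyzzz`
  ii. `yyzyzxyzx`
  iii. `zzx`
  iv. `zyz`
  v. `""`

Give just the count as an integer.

i. `zyzzz` → no match
ii. `yyzyzxyzx` → no match
iii. `zzx` → match
iv. `zyz` → no match
v. `""` → match
Total matched: 2

2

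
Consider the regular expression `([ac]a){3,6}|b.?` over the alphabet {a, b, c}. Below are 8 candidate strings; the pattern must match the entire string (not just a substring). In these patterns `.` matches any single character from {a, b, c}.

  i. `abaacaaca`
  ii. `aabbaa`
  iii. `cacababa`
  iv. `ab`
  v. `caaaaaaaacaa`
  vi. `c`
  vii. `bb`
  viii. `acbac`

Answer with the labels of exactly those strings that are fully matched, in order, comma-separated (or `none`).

vii

i → no match
ii → no match
iii → no match
iv → no match
v → no match
vi → no match
vii → match
viii → no match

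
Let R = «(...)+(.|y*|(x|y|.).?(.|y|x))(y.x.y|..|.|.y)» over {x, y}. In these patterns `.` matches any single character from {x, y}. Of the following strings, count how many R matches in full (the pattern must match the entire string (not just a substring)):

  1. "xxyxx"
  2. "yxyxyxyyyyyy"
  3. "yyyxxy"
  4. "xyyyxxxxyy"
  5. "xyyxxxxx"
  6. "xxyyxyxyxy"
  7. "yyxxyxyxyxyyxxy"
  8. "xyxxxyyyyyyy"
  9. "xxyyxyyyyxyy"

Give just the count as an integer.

9

1. "xxyxx" → match
2. "yxyxyxyyyyyy" → match
3. "yyyxxy" → match
4. "xyyyxxxxyy" → match
5. "xyyxxxxx" → match
6. "xxyyxyxyxy" → match
7 → match
8. "xyxxxyyyyyyy" → match
9. "xxyyxyyyyxyy" → match
Total matched: 9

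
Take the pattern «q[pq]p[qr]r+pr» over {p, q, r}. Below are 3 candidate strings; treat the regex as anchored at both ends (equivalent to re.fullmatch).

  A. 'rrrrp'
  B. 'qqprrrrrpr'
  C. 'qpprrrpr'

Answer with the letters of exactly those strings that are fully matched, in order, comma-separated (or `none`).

A → no match — must start with 'q'
B → match
C → match

B, C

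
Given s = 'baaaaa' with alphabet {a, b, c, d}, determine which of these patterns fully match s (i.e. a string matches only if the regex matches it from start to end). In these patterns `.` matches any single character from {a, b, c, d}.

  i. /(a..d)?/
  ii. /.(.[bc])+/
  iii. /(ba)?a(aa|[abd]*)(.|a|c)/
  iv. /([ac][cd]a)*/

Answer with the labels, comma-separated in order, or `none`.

iii

i → no match
ii → no match
iii → match
iv → no match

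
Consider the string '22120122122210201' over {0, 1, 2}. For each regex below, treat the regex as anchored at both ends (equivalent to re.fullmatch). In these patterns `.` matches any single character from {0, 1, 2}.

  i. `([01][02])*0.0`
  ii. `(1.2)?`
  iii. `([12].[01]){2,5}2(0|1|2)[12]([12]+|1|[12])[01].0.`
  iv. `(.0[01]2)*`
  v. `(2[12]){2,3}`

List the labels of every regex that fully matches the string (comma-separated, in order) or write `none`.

iii

i → no match — must end with '0'
ii → no match
iii → match
iv → no match
v → no match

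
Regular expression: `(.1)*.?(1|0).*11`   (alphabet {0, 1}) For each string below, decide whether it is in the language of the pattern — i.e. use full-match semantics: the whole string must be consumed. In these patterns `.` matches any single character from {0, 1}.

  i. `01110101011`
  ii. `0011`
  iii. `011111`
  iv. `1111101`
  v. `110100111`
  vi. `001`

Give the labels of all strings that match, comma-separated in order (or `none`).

i, ii, iii, v

i → match
ii → match
iii → match
iv → no match — must end with `11`
v → match
vi → no match — must end with `11`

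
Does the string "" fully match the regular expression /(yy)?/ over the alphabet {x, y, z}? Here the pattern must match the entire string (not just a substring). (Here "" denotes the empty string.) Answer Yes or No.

Yes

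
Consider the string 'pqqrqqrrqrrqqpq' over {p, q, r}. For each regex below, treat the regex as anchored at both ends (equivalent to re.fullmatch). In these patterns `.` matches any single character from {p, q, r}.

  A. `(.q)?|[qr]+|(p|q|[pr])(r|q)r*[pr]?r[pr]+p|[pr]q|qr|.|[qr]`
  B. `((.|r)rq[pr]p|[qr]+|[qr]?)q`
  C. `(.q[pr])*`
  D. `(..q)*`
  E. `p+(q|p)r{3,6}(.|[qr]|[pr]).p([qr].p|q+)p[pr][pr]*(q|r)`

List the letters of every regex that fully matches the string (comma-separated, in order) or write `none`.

A → no match
B → no match
C → no match
D → match
E → no match

D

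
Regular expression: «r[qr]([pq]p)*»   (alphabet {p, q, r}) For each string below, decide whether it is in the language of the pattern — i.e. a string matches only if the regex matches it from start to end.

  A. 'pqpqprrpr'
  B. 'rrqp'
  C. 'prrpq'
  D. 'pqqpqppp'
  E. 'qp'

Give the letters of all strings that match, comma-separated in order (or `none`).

B

A → no match — must start with 'r'
B → match
C → no match — must start with 'r'
D → no match — must start with 'r'
E → no match — must start with 'r'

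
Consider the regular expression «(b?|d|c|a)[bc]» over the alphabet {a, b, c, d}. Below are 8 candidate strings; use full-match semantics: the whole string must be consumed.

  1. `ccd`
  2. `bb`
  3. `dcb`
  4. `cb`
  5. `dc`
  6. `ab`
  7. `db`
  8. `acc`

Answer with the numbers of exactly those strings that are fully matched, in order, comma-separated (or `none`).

1 → no match
2 → match
3 → no match
4 → match
5 → match
6 → match
7 → match
8 → no match

2, 4, 5, 6, 7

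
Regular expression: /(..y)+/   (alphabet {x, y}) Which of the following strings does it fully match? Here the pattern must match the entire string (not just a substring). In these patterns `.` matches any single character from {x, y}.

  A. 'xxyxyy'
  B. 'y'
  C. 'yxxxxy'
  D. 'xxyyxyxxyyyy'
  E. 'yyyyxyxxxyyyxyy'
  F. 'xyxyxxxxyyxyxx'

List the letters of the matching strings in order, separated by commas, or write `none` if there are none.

A, D

A → match
B → no match
C → no match
D → match
E → no match
F → no match — must end with 'y'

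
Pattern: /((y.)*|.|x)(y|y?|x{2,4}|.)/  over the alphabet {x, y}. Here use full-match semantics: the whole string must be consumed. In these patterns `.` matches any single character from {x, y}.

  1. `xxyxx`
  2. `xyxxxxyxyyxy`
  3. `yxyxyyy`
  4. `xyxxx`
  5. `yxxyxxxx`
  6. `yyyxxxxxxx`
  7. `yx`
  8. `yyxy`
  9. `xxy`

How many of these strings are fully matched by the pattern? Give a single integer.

2

1 → no match
2 → no match
3 → match
4 → no match
5 → no match
6 → no match
7 → match
8 → no match
9 → no match
Total matched: 2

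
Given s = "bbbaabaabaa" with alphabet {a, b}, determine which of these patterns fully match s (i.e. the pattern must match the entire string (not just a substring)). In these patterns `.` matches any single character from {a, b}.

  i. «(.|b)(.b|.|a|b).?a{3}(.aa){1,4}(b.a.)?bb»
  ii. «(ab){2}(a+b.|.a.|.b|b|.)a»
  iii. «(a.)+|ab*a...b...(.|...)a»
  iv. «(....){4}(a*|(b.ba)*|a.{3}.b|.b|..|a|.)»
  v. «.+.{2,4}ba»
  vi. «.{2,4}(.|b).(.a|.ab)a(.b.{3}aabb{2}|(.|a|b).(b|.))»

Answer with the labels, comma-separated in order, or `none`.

vi

i → no match — must end with "bb"
ii → no match — must start with "ab"
iii → no match — must start with "a"
iv → no match
v → no match — must end with "ba"
vi → match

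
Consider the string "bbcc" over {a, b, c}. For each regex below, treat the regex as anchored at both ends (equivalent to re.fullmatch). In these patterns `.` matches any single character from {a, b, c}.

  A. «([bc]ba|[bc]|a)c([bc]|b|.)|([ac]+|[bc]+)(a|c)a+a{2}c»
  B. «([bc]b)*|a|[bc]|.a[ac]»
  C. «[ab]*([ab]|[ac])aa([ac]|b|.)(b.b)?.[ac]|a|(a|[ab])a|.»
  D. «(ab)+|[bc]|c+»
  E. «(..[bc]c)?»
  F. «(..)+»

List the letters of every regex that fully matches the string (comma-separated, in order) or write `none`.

E, F

A → no match
B → no match
C → no match
D → no match
E → match
F → match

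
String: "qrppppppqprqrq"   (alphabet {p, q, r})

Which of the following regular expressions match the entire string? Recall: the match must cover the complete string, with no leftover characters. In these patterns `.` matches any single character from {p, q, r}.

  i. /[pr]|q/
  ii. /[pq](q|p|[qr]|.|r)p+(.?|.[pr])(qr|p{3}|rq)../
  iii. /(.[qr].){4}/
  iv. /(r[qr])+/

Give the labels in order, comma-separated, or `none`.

i → no match
ii → match
iii → no match
iv → no match — must start with "r"

ii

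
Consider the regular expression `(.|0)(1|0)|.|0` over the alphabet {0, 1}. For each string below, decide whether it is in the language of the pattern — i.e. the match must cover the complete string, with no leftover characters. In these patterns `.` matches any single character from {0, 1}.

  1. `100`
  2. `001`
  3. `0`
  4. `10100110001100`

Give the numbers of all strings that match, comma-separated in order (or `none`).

1 → no match
2 → no match
3 → match
4 → no match

3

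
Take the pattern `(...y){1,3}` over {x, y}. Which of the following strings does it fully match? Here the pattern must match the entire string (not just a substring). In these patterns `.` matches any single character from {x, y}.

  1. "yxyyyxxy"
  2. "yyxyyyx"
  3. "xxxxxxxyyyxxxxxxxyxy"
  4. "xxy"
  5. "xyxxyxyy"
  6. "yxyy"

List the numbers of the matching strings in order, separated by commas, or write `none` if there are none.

1 → match
2 → no match — must end with "y"
3 → no match
4 → no match
5 → no match
6 → match

1, 6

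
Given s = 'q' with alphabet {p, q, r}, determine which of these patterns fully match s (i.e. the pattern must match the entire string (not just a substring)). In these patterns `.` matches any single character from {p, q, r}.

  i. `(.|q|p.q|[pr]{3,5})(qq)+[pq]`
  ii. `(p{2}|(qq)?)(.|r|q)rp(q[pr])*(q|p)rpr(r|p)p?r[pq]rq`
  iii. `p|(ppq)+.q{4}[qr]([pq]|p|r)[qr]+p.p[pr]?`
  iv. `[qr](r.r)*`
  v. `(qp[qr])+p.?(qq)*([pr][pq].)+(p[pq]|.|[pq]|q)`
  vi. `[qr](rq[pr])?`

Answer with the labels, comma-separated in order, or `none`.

iv, vi

i → no match
ii → no match — must end with 'rq'
iii → no match
iv → match
v → no match — must start with 'qp'
vi → match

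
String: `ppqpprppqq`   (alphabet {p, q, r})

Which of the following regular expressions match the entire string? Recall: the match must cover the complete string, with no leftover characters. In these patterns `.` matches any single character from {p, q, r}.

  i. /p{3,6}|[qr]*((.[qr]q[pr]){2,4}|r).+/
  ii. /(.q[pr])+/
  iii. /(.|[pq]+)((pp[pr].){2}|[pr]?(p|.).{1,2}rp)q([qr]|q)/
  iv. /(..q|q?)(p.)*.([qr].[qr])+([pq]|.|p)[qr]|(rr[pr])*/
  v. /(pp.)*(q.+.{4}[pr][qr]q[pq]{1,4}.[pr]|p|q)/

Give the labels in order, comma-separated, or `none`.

v

i → no match
ii → no match
iii → no match
iv → no match
v → match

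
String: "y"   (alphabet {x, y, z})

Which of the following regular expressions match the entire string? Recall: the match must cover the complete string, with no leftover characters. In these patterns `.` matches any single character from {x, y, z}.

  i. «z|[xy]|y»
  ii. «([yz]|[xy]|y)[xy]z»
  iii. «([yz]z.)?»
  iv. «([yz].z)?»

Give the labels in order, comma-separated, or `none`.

i → match
ii → no match — must end with "z"
iii → no match
iv → no match

i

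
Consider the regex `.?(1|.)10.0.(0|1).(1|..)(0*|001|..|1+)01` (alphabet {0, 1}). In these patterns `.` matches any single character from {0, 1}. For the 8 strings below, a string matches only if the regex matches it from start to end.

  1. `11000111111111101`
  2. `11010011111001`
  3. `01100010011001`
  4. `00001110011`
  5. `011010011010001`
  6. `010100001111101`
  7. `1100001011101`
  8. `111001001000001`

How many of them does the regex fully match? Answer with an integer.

1 → match
2 → match
3 → match
4 → no match — must end with `01`
5 → match
6 → match
7 → match
8 → no match
Total matched: 6

6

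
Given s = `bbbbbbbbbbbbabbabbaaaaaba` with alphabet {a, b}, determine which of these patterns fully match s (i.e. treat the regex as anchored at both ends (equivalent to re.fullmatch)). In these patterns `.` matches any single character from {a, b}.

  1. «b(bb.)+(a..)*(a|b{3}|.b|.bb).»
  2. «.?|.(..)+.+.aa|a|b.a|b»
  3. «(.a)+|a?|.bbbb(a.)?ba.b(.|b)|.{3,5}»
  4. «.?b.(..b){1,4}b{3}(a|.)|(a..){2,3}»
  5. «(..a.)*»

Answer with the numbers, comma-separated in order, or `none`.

1

1 → match
2 → no match
3 → no match
4 → no match
5 → no match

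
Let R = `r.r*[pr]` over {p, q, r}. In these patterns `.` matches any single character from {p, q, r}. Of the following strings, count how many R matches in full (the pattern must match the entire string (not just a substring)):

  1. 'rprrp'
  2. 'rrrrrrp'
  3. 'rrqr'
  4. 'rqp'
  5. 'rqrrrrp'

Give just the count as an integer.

1 → match
2 → match
3 → no match
4 → match
5 → match
Total matched: 4

4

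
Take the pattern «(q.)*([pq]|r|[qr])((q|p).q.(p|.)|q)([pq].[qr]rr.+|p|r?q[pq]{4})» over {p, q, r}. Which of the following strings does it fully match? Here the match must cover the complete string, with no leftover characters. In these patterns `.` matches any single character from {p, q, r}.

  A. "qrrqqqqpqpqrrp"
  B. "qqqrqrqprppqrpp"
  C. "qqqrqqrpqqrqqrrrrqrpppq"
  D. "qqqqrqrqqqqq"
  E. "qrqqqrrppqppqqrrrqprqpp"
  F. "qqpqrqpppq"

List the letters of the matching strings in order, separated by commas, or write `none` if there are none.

A → match
B → match
C → match
D → match
E → match
F → match

A, B, C, D, E, F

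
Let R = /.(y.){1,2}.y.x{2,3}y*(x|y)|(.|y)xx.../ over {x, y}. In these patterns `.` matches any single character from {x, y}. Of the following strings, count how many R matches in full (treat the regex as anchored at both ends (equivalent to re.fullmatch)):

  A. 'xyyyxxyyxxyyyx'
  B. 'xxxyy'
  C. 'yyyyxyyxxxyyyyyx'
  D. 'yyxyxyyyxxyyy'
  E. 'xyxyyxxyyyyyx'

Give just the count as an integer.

3

A → match
B → no match
C → match
D → match
E → no match
Total matched: 3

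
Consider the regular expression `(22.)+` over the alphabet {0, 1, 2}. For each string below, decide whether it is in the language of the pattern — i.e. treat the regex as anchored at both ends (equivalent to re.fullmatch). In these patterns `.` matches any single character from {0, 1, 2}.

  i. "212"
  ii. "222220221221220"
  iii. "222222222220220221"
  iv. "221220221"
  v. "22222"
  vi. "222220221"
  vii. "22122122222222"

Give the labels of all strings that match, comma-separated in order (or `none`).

ii, iii, iv, vi

i → no match — must start with "22"
ii → match
iii → match
iv → match
v → no match
vi → match
vii → no match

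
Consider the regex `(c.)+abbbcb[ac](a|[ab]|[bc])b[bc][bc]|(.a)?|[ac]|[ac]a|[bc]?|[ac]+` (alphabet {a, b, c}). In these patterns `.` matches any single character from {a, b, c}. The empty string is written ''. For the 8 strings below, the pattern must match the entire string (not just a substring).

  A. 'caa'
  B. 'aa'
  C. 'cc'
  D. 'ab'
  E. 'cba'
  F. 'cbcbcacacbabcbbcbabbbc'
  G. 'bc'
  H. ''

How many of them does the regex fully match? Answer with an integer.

A. 'caa' → match
B. 'aa' → match
C. 'cc' → match
D. 'ab' → no match
E. 'cba' → no match
F → no match
G. 'bc' → no match
H. '' → match
Total matched: 4

4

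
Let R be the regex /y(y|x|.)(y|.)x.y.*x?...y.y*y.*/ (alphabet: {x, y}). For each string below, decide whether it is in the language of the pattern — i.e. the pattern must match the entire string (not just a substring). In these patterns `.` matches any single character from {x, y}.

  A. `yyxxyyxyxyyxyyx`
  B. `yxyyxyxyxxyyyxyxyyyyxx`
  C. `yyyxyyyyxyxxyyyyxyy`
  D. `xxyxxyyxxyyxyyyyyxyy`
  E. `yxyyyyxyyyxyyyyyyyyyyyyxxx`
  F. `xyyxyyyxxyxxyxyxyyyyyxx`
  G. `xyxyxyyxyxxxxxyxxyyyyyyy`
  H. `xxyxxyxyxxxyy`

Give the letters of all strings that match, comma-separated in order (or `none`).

A, C

A → match
B → no match
C → match
D → no match — must start with `y`
E → no match
F → no match — must start with `y`
G → no match — must start with `y`
H → no match — must start with `y`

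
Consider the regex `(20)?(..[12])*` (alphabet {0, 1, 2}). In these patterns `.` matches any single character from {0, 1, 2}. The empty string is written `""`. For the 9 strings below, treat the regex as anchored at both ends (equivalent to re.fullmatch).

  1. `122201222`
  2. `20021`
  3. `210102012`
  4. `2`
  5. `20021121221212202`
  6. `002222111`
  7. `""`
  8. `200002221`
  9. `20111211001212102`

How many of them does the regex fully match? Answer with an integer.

6

1 → match
2 → match
3 → no match
4 → no match
5 → match
6 → match
7 → match
8 → no match
9 → match
Total matched: 6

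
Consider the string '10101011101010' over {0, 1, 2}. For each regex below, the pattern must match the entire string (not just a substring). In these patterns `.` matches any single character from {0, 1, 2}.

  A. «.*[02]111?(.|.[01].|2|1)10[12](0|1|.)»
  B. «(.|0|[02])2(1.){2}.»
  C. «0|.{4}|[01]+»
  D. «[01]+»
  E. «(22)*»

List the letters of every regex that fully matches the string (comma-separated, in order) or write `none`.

A → match
B → no match
C → match
D → match
E → no match

A, C, D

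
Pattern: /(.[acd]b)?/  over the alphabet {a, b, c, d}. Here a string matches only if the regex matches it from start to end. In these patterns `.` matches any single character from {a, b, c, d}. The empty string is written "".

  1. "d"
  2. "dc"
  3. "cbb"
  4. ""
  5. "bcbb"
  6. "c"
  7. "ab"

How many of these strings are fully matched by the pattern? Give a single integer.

1

1 → no match
2 → no match
3 → no match
4 → match
5 → no match
6 → no match
7 → no match
Total matched: 1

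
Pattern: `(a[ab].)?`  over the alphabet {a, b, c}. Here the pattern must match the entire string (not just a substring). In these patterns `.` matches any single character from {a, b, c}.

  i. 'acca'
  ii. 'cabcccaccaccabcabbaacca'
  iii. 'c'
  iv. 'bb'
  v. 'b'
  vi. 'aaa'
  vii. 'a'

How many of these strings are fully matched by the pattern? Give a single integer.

1

i → no match
ii → no match
iii → no match
iv → no match
v → no match
vi → match
vii → no match
Total matched: 1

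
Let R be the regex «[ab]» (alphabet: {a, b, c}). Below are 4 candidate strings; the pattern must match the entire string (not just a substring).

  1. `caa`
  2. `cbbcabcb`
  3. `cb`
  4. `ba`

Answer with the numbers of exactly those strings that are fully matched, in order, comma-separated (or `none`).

none

1 → no match
2 → no match
3 → no match
4 → no match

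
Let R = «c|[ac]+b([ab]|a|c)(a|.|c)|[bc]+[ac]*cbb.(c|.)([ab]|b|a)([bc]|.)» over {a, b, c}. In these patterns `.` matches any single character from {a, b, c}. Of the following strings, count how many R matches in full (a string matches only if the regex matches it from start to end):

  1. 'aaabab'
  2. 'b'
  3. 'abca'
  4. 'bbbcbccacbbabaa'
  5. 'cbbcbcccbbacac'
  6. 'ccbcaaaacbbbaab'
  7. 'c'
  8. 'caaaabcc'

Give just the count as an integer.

7

1 → match
2 → no match
3 → match
4 → match
5 → match
6 → match
7 → match
8 → match
Total matched: 7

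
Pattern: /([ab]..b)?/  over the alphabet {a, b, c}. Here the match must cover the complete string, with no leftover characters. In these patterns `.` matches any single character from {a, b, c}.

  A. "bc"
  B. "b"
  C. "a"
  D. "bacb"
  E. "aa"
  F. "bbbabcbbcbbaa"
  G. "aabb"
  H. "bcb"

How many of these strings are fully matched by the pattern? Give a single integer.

A → no match
B → no match
C → no match
D → match
E → no match
F → no match
G → match
H → no match
Total matched: 2

2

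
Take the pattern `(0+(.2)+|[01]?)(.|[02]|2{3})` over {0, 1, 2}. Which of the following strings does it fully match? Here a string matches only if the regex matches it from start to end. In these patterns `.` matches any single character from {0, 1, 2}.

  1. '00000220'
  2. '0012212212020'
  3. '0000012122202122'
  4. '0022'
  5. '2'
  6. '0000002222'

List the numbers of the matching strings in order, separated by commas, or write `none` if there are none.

1 → match
2 → no match
3 → match
4 → match
5 → match
6 → match

1, 3, 4, 5, 6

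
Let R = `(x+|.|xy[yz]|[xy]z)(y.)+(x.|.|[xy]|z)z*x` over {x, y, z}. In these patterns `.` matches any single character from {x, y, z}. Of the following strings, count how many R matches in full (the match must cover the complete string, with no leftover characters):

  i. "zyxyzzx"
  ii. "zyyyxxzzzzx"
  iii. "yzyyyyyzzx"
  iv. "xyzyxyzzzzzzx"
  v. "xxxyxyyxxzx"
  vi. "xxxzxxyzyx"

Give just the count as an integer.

i → match
ii → match
iii → match
iv → match
v → match
vi → no match
Total matched: 5

5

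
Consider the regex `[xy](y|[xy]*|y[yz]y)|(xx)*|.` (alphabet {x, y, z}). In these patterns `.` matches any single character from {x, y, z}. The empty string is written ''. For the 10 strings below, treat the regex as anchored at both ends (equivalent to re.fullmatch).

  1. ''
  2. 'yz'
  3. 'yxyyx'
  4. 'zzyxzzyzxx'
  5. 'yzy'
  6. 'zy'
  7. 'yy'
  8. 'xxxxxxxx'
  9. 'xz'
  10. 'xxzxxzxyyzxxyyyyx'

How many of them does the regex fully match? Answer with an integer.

1 → match
2 → no match
3 → match
4 → no match
5 → no match
6 → no match
7 → match
8 → match
9 → no match
10 → no match
Total matched: 4

4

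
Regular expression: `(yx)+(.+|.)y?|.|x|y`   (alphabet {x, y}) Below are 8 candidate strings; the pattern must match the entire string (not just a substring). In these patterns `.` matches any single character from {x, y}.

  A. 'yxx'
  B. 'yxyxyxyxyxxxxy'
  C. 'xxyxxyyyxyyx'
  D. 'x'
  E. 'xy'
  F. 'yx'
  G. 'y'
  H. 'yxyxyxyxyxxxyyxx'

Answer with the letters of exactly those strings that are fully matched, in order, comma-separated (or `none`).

A, B, D, G, H

A → match
B → match
C → no match
D → match
E → no match
F → no match
G → match
H → match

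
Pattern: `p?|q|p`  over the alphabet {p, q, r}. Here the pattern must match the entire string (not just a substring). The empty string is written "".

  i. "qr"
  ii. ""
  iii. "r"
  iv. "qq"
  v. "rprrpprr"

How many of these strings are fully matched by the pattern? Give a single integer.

i → no match
ii → match
iii → no match
iv → no match
v → no match
Total matched: 1

1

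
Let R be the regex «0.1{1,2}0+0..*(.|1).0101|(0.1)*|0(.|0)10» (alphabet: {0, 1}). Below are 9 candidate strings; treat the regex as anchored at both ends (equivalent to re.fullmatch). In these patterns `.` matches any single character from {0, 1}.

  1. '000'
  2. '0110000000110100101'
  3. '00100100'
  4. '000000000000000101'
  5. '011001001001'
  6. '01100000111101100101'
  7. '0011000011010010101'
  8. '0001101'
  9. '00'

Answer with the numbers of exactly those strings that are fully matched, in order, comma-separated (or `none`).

1 → no match
2 → match
3 → no match
4 → no match
5 → match
6 → match
7 → match
8 → no match
9 → no match

2, 5, 6, 7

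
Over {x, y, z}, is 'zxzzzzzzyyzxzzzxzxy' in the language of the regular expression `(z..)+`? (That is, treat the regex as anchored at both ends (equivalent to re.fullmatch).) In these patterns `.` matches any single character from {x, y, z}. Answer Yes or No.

No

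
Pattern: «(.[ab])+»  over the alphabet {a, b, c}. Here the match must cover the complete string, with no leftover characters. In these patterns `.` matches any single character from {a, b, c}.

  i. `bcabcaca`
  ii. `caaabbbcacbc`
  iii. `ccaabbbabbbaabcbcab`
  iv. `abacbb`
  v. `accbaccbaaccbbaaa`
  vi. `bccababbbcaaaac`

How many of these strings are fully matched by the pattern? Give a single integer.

i → no match
ii → no match
iii → no match
iv → no match
v → no match
vi → no match
Total matched: 0

0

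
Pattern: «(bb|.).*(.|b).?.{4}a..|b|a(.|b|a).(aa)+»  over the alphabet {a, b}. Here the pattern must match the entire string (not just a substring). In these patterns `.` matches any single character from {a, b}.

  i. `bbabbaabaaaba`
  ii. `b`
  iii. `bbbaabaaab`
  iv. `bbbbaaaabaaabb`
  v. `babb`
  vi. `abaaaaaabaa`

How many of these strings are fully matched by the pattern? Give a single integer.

4

i → match
ii → match
iii → match
iv → match
v → no match
vi → no match
Total matched: 4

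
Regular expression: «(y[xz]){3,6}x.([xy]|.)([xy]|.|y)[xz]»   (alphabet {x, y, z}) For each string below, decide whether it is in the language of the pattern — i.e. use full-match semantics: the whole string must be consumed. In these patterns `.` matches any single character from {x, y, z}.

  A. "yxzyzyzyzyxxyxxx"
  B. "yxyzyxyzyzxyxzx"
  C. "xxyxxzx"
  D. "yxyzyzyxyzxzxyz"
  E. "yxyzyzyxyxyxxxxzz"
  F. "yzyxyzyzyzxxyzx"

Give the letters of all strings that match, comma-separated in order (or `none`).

B, D, E, F

A → no match
B → match
C → no match — must start with "y"
D → match
E → match
F → match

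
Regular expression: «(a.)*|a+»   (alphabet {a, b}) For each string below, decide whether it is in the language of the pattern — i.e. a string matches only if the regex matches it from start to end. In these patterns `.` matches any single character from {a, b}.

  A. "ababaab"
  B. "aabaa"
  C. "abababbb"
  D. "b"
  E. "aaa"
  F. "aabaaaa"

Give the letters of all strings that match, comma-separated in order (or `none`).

A → no match
B → no match
C → no match
D → no match
E → match
F → no match

E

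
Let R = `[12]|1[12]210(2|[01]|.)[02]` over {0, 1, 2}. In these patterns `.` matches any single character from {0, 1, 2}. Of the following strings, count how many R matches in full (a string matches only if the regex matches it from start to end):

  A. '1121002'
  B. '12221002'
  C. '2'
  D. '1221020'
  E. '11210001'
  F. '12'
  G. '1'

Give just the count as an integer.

4

A → match
B → no match
C → match
D → match
E → no match
F → no match
G → match
Total matched: 4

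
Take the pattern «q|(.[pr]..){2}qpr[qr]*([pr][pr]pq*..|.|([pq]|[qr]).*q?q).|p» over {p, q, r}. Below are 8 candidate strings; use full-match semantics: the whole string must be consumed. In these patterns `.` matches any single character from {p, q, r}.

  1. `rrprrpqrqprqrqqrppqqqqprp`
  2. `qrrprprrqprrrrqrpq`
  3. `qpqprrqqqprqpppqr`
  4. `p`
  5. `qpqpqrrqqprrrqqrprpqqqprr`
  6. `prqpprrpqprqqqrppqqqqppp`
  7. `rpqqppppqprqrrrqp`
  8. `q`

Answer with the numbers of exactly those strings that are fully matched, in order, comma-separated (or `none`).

1, 2, 3, 4, 5, 6, 7, 8

1 → match
2 → match
3 → match
4 → match
5 → match
6 → match
7 → match
8 → match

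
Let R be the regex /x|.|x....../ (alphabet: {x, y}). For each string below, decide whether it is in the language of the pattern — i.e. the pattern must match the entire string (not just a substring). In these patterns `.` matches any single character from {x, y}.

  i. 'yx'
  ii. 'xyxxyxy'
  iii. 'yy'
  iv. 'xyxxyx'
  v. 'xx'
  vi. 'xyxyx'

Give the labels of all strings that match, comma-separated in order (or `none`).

ii

i. 'yx' → no match
ii. 'xyxxyxy' → match
iii. 'yy' → no match
iv. 'xyxxyx' → no match
v. 'xx' → no match
vi. 'xyxyx' → no match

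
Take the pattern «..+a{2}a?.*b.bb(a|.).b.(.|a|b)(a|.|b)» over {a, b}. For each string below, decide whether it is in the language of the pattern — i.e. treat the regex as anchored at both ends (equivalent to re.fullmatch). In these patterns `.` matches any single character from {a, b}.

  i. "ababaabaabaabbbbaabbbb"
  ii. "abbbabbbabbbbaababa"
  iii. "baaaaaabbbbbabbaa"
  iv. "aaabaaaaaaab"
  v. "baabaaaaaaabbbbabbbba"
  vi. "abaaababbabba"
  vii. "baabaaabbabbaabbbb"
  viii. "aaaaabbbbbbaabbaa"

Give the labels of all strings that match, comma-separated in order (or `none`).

i, iii, v, vii, viii

i → match
ii → no match
iii → match
iv → no match
v → match
vi → no match
vii → match
viii → match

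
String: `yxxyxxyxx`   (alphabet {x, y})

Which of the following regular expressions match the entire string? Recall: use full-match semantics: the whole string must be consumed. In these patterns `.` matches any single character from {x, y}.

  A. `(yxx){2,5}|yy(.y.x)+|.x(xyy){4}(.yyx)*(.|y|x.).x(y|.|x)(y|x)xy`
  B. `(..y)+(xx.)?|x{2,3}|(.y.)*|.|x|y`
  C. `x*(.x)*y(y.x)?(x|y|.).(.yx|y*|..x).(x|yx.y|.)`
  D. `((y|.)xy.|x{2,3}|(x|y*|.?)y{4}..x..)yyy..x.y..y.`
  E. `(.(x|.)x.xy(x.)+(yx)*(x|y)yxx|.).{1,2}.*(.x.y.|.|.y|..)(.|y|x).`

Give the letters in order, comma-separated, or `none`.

A → match
B → no match
C → no match
D → no match
E → match

A, E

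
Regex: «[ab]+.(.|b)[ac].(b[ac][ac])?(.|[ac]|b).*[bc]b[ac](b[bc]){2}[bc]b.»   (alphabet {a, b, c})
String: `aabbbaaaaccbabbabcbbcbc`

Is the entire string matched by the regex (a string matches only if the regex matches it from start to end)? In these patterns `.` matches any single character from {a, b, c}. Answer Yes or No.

Yes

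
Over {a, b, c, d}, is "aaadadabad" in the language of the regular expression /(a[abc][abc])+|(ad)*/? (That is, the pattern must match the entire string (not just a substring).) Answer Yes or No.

No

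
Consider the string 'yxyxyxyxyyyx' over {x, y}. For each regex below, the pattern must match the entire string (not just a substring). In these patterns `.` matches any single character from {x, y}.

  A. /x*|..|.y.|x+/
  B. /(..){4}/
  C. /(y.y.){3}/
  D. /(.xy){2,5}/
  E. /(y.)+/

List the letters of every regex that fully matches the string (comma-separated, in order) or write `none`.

C, E

A → no match
B → no match
C → match
D → no match — must end with 'xy'
E → match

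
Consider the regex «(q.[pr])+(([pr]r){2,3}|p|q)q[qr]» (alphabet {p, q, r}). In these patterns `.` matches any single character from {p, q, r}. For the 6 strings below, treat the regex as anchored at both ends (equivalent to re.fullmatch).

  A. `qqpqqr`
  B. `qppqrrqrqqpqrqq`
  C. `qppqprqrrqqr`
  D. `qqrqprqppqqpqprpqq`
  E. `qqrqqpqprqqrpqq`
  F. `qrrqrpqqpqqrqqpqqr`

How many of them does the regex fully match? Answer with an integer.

A → match
B → no match
C → match
D → match
E → match
F → match
Total matched: 5

5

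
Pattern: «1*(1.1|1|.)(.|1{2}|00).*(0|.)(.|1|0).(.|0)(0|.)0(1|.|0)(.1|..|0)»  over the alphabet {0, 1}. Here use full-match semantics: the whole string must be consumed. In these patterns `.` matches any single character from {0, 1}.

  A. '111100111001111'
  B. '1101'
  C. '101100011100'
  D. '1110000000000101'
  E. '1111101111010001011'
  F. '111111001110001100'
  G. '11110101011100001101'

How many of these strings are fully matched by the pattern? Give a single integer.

1

A → no match
B → no match
C → no match
D → match
E → no match
F → no match
G → no match
Total matched: 1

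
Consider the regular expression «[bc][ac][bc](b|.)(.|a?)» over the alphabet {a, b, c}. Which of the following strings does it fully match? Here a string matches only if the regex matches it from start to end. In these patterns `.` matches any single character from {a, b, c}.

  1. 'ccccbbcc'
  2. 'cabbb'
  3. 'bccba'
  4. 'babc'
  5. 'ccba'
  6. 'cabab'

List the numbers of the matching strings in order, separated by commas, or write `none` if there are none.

2, 3, 4, 5, 6

1 → no match
2 → match
3 → match
4 → match
5 → match
6 → match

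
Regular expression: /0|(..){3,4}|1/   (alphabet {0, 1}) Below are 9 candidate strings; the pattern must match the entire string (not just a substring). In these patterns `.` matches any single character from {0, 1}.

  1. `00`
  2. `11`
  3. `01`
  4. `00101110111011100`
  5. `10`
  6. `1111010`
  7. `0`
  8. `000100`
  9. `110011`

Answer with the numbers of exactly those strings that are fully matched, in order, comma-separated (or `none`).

7, 8, 9

1 → no match
2 → no match
3 → no match
4 → no match
5 → no match
6 → no match
7 → match
8 → match
9 → match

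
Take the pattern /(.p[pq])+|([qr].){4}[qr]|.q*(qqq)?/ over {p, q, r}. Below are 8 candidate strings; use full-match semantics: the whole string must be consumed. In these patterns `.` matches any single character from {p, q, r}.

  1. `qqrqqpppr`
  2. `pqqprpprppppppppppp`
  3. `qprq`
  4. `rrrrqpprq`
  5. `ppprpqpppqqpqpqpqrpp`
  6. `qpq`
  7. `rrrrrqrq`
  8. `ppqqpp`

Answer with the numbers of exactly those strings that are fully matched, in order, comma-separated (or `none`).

6, 8

1 → no match
2 → no match
3 → no match
4 → no match
5 → no match
6 → match
7 → no match
8 → match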